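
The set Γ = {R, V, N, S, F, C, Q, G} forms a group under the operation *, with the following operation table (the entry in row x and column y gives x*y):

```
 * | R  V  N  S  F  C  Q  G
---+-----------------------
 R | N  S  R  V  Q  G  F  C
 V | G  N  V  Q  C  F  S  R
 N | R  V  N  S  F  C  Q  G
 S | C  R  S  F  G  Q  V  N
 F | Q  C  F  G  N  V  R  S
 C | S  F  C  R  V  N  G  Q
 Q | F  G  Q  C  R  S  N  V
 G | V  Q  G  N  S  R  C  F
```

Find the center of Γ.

An element z is central iff its row equals its column in the table.
For G: G*V = Q ≠ R = V*G, so G ∉ Z.
Checking each element this way leaves Z(Γ) = {F, N}.
(Structurally, Γ here is isomorphic to the dihedral group D_4.)

{F, N}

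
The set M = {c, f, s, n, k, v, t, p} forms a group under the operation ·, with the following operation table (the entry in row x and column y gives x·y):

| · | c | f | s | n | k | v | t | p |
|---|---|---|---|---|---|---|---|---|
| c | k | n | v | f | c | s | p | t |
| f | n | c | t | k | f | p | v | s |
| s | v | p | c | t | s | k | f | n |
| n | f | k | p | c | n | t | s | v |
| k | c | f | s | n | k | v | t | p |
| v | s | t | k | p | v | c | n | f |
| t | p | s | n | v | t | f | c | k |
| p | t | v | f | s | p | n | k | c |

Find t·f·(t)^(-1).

The identity is k. In row t, the entry k sits in column p, so t^(-1) = p.
t·f = s
s·p = n

n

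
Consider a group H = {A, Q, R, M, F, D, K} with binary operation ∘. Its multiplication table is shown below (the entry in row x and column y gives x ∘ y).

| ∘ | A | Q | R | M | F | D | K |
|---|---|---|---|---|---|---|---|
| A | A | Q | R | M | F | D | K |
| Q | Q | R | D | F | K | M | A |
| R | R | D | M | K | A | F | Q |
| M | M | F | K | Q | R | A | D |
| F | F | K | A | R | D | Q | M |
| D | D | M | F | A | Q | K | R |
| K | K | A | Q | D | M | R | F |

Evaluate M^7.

A

M^1 = M
M^2 = M ∘ M = Q
M^3 = Q ∘ M = F
M^4 = F ∘ M = R
M^5 = R ∘ M = K
M^6 = K ∘ M = D
M^7 = D ∘ M = A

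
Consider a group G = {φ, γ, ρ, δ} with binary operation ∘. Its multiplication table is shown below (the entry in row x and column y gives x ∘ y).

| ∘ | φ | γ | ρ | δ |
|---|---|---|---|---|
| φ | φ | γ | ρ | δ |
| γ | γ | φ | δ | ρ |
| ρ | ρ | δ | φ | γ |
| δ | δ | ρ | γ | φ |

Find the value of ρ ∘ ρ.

Read row ρ, column ρ: ρ ∘ ρ = φ.

φ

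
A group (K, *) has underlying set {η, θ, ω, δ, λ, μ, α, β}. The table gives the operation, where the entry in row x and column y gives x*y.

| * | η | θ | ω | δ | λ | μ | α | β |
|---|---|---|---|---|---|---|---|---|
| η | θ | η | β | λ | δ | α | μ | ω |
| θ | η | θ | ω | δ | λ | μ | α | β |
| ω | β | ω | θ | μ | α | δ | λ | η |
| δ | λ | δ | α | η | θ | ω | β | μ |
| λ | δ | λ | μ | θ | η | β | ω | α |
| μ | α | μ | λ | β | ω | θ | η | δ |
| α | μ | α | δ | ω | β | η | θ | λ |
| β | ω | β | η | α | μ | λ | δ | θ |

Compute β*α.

δ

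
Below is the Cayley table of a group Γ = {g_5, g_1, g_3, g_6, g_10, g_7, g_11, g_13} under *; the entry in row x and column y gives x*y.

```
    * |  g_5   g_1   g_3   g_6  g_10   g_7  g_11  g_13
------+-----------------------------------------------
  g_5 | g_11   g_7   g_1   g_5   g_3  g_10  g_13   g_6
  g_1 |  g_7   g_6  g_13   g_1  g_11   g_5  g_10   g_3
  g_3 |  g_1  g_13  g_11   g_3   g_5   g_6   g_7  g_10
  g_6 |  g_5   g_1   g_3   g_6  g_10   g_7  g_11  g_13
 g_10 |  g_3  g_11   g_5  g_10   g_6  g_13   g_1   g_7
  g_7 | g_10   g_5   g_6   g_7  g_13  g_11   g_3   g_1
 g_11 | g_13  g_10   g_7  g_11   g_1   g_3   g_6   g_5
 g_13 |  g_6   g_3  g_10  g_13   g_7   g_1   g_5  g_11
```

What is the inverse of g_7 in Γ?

g_3

First locate the identity: row g_6 matches the header, so g_6 is the identity.
Scan row g_7 for g_6: g_7*g_3 = g_6. Hence g_7^(-1) = g_3.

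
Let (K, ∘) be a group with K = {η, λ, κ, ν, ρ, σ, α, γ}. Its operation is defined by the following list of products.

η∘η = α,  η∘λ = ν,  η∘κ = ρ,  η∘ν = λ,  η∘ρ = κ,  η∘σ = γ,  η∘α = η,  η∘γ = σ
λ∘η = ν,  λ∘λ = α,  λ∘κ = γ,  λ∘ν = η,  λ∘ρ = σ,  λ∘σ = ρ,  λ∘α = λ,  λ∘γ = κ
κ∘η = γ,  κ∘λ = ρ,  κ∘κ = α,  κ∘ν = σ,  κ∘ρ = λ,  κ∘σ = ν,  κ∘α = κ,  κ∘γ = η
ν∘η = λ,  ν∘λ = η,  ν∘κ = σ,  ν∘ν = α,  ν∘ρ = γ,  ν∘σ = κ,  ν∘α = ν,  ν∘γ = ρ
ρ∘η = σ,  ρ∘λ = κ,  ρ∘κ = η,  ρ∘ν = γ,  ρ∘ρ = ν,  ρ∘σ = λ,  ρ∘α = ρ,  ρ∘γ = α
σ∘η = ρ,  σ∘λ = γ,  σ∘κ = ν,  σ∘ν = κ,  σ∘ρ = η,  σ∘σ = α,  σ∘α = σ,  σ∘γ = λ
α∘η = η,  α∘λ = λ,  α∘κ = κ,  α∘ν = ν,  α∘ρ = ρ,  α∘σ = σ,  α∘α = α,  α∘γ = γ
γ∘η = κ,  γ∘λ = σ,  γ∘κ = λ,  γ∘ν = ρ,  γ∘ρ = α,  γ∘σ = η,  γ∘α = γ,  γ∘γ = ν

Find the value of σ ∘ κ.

Read row σ, column κ: σ ∘ κ = ν.
(Structurally, K here is isomorphic to the dihedral group D_4.)

ν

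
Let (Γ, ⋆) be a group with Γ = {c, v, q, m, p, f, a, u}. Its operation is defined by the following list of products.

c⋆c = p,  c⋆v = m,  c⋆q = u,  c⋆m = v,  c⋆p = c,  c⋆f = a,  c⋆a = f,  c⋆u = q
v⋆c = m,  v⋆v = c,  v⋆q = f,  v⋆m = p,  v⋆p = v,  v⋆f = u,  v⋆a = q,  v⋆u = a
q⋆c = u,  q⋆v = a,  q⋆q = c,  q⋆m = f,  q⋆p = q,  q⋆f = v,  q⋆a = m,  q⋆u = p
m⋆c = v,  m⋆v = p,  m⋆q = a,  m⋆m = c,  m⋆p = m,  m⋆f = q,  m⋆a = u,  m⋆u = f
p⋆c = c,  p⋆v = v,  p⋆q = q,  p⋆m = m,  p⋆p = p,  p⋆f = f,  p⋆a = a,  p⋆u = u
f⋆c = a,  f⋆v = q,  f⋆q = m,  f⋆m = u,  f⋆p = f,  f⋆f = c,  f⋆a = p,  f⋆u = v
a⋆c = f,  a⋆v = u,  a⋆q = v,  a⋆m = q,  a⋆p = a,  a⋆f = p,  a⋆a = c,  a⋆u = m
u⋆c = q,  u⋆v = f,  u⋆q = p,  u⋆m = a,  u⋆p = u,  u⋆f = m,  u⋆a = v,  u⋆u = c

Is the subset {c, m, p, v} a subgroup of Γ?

{c, m, p, v} contains the identity p.
Checking products: every product of two elements of {c, m, p, v} (read from the table) lies in {c, m, p, v}, so the set is closed.
In a finite group, a nonempty closed subset is a subgroup. So {c, m, p, v} ≤ Γ.

Yes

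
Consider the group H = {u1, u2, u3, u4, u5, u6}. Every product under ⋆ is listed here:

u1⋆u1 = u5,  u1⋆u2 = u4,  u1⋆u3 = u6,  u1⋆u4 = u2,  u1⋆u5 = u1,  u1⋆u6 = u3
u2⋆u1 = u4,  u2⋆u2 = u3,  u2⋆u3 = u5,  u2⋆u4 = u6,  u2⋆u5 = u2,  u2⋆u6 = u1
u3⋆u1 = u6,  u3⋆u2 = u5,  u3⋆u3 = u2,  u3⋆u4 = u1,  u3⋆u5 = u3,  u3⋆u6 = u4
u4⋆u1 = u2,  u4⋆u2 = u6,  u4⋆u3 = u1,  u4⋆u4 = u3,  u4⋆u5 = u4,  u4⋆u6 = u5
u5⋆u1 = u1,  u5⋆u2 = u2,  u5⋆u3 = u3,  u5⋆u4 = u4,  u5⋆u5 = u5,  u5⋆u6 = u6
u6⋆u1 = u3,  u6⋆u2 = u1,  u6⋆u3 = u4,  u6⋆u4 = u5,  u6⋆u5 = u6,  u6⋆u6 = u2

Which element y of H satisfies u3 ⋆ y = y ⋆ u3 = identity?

First locate the identity: row u5 matches the header, so u5 is the identity.
Scan row u3 for u5: u3 ⋆ u2 = u5. Hence u3^(-1) = u2.
(Structurally, H here is isomorphic to the cyclic group Z_6.)

u2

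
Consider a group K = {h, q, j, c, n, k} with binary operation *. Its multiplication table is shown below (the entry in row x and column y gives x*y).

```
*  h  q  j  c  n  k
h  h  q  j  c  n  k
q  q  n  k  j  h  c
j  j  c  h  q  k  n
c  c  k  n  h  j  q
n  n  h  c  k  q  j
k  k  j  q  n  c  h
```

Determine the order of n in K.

3

The identity element is h (its row matches the header).
n^1 = n
n^2 = n*n = q
n^3 = q*n = h
The first power of n equal to the identity is n^3, so ord(n) = 3.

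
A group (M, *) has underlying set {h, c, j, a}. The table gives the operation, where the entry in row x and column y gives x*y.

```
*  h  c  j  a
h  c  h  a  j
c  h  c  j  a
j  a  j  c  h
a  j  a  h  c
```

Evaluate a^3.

a

a^1 = a
a^2 = a*a = c
a^3 = c*a = a
(Structurally, M here is isomorphic to the Klein four-group V_4.)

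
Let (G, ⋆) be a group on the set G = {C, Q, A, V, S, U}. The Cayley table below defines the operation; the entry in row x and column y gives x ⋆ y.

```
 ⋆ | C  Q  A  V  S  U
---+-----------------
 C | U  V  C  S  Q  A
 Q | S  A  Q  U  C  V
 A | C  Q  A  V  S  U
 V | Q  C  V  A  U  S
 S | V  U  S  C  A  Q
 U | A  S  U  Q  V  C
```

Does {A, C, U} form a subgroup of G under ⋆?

Yes

{A, C, U} contains the identity A.
Checking products: every product of two elements of {A, C, U} (read from the table) lies in {A, C, U}, so the set is closed.
In a finite group, a nonempty closed subset is a subgroup. So {A, C, U} ≤ G.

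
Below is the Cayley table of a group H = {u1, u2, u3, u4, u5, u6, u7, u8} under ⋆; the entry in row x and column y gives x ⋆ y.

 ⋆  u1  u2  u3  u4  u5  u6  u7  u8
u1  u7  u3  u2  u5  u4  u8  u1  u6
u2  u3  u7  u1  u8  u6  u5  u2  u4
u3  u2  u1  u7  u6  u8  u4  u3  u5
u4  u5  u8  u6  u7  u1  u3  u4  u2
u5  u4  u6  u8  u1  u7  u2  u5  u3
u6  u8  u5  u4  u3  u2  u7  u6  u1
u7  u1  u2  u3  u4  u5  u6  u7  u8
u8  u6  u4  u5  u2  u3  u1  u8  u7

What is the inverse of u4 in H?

u4

First locate the identity: row u7 matches the header, so u7 is the identity.
Scan row u4 for u7: u4 ⋆ u4 = u7. Hence u4^(-1) = u4.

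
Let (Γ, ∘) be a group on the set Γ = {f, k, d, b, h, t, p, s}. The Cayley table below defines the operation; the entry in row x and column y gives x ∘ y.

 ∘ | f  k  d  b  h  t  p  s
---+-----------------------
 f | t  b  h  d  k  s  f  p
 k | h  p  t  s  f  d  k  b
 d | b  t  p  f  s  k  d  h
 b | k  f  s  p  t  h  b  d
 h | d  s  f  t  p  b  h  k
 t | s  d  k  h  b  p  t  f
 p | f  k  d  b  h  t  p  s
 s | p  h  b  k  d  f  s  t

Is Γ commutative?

s ∘ d = b but d ∘ s = h.
Since s and d do not commute, Γ is not abelian.

No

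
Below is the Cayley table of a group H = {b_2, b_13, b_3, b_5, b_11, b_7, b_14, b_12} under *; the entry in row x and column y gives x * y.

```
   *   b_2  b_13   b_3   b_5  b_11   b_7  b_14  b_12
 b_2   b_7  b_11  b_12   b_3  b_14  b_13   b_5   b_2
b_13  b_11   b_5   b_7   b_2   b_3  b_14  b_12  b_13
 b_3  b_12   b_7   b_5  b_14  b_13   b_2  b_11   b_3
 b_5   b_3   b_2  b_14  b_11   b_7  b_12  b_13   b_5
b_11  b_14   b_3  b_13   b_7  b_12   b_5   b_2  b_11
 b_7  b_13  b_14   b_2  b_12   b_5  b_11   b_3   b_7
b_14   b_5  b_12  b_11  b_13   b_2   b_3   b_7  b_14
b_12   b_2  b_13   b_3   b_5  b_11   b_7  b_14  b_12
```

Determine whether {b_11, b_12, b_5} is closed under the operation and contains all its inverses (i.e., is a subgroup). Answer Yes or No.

b_11 * b_5 = b_7, which is not in {b_11, b_12, b_5}.
The subset is not closed under *, so it is not a subgroup.

No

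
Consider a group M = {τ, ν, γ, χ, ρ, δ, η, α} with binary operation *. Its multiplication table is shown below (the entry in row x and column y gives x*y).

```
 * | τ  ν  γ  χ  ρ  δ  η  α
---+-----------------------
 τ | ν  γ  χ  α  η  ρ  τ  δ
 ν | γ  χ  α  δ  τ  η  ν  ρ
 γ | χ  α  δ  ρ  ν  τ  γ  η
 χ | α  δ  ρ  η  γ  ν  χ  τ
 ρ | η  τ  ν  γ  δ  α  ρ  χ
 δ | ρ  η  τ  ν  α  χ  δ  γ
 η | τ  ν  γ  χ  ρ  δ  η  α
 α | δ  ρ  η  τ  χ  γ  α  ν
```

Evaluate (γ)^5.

γ^1 = γ
γ^2 = γ*γ = δ
γ^3 = δ*γ = τ
γ^4 = τ*γ = χ
γ^5 = χ*γ = ρ
(Structurally, M here is isomorphic to the cyclic group Z_8.)

ρ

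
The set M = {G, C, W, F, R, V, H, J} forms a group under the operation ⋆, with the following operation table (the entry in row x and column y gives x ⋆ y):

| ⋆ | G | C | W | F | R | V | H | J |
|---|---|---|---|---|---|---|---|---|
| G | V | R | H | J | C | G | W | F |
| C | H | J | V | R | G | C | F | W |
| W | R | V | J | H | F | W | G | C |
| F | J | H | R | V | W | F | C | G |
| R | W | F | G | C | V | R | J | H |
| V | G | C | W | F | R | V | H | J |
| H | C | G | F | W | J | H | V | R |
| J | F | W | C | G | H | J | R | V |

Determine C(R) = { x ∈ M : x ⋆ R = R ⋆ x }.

Compare row R with column R entry by entry.
J ⋆ R = H = R ⋆ J, so J commutes with R.
F ⋆ R = W but R ⋆ F = C, so F does not.
Collecting the elements that commute with R: C(R) = {H, J, R, V}.

{H, J, R, V}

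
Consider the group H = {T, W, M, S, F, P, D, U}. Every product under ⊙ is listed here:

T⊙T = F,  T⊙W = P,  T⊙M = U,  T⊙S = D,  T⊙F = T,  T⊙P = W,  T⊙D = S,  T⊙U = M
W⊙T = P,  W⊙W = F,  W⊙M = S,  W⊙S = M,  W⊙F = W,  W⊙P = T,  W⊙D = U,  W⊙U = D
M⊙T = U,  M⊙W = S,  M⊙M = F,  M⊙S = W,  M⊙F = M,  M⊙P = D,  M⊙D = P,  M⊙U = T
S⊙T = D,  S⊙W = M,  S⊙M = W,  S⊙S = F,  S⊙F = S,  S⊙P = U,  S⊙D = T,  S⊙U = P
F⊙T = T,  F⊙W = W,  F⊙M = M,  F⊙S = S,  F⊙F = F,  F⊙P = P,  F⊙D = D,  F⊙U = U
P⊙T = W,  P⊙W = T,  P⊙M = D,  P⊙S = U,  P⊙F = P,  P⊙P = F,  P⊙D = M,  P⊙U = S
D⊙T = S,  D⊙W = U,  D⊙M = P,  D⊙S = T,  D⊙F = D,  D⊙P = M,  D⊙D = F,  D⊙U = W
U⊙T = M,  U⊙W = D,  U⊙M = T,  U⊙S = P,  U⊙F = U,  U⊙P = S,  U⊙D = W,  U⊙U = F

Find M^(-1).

First locate the identity: row F matches the header, so F is the identity.
Scan row M for F: M ⊙ M = F. Hence M^(-1) = M.
(Structurally, H here is isomorphic to the elementary abelian group (Z_2)^3.)

M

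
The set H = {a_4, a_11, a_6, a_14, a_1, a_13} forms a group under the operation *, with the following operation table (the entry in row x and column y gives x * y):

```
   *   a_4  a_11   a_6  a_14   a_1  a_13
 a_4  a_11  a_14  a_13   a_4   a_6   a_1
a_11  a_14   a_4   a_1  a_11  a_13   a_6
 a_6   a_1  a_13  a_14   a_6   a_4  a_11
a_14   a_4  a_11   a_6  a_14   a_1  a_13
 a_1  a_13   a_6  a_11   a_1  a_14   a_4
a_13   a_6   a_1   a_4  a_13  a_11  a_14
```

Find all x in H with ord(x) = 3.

Identity is a_14. Compute the order of each non-identity element by repeated multiplication:
  a_4: a_4 → a_11 → a_14  (order 3)
  a_11: a_11 → a_4 → a_14  (order 3)
  a_6: a_6 → a_14  (order 2)
  a_1: a_1 → a_14  (order 2)
  a_13: a_13 → a_14  (order 2)
Elements of order 3: {a_11, a_4}.
(Structurally, H here is isomorphic to the symmetric group S_3.)

{a_11, a_4}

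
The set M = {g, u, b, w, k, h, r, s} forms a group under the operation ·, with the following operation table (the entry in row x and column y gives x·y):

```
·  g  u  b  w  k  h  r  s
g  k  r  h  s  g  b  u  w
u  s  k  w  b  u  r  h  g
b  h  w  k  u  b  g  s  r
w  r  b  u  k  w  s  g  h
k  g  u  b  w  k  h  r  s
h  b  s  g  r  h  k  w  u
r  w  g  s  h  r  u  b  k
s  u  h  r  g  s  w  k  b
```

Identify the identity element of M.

The identity e satisfies e·x = x for all x, so its row in the table reproduces the column headers.
Row k reads: g, u, b, w, k, h, r, s — exactly the header order. So k is the identity.

k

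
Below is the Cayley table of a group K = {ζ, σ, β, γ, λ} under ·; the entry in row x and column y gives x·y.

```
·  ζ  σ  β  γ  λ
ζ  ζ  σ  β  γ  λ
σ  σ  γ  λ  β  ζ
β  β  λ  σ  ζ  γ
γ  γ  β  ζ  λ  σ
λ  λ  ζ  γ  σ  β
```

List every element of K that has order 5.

{β, γ, λ, σ}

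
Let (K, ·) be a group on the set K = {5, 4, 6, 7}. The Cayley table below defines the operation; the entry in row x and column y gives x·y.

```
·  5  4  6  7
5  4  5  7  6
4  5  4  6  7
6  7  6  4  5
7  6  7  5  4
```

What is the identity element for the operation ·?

4

The identity e satisfies e·x = x for all x, so its row in the table reproduces the column headers.
Row 4 reads: 5, 4, 6, 7 — exactly the header order. So 4 is the identity.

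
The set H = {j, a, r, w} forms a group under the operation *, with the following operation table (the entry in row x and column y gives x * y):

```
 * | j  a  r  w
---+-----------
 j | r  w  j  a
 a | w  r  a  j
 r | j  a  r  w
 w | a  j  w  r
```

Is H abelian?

Check whether the table is symmetric across its main diagonal.
Every entry (row x, col y) equals the entry (row y, col x), so H is abelian.
(In fact H ≅ the Klein four-group V_4.)

Yes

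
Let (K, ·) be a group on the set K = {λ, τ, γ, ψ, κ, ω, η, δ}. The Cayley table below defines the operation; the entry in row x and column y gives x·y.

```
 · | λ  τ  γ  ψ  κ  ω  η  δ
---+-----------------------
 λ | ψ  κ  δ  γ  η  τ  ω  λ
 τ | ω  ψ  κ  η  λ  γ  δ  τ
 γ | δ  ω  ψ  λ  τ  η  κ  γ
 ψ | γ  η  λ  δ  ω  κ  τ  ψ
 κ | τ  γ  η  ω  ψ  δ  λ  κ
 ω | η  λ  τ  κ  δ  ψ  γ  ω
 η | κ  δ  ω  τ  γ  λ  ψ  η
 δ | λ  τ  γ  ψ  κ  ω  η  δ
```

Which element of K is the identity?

The identity e satisfies e·x = x for all x, so its row in the table reproduces the column headers.
Row δ reads: λ, τ, γ, ψ, κ, ω, η, δ — exactly the header order. So δ is the identity.
(Structurally, K here is isomorphic to the quaternion group Q_8.)

δ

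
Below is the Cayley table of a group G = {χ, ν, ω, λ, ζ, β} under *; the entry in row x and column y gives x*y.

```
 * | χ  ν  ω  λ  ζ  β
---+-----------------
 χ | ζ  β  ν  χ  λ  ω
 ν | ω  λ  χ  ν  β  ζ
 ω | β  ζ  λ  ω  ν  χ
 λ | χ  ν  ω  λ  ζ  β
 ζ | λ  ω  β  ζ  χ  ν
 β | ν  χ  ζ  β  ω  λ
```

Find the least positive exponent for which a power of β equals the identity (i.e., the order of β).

2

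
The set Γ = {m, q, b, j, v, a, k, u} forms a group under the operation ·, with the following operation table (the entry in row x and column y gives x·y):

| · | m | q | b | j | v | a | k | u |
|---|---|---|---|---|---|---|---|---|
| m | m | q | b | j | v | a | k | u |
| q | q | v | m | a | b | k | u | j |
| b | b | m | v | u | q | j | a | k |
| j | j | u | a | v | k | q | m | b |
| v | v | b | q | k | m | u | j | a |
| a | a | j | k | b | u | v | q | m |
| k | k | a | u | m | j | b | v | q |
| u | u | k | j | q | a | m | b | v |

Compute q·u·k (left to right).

q·u = j
j·k = m

m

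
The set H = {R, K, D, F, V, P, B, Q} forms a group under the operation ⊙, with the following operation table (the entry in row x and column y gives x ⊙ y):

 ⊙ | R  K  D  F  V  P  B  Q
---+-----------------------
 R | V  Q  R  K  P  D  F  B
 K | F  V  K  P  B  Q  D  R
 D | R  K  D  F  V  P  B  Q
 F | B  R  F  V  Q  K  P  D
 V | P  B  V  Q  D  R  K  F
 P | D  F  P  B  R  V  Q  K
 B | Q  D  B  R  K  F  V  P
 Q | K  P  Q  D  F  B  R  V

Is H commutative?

No

K ⊙ F = P but F ⊙ K = R.
Since K and F do not commute, H is not abelian.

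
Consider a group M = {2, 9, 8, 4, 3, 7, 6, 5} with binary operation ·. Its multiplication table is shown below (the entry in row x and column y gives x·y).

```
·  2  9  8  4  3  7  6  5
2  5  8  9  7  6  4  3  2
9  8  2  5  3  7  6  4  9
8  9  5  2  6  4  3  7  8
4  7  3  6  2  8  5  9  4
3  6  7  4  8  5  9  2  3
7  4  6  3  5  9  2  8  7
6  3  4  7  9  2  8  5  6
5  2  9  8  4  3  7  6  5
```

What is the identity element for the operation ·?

5

The identity e satisfies e·x = x for all x, so its row in the table reproduces the column headers.
Row 5 reads: 2, 9, 8, 4, 3, 7, 6, 5 — exactly the header order. So 5 is the identity.
(Structurally, M here is isomorphic to Z_2 x Z_4.)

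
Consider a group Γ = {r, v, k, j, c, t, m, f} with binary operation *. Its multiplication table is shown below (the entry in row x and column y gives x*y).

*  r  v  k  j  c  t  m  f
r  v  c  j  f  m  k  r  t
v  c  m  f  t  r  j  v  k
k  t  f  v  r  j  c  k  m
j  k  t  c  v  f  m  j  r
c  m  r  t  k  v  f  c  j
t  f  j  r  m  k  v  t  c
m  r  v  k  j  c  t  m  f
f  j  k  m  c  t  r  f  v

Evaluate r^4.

r^1 = r
r^2 = r*r = v
r^3 = v*r = c
r^4 = c*r = m
(Structurally, Γ here is isomorphic to the quaternion group Q_8.)

m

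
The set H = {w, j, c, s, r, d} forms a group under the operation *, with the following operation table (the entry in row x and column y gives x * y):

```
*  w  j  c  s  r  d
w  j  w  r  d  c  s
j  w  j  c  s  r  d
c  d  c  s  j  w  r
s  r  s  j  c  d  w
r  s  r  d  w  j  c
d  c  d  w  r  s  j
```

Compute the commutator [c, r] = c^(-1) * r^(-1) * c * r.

Identity is j; from the table c^(-1) = s and r^(-1) = r.
s * r = d
d * c = w
w * r = c

c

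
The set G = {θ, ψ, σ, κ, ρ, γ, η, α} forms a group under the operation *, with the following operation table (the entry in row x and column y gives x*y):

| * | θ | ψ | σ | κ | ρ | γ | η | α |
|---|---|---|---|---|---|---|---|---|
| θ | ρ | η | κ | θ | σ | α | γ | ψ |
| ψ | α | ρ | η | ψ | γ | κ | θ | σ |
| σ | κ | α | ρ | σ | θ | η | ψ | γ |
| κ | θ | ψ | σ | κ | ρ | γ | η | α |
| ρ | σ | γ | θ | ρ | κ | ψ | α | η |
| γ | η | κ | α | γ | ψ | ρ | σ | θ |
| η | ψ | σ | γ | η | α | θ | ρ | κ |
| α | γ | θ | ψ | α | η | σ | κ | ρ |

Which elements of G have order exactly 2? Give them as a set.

Identity is κ. Compute the order of each non-identity element by repeated multiplication:
  θ: θ → ρ → σ → κ  (order 4)
  ψ: ψ → ρ → γ → κ  (order 4)
  σ: σ → ρ → θ → κ  (order 4)
  ρ: ρ → κ  (order 2)
  γ: γ → ρ → ψ → κ  (order 4)
  η: η → ρ → α → κ  (order 4)
  α: α → ρ → η → κ  (order 4)
Elements of order 2: {ρ}.

{ρ}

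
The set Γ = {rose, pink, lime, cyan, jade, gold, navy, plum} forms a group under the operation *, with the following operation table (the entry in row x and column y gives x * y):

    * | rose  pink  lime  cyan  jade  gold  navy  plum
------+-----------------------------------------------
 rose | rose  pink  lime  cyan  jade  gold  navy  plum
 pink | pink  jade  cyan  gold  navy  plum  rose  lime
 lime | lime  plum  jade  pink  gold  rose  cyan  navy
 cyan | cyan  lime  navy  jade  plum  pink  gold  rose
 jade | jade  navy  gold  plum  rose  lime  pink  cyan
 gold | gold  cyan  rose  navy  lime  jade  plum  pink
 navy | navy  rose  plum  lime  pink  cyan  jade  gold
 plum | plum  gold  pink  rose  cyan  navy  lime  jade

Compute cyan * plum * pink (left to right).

pink

cyan * plum = rose
rose * pink = pink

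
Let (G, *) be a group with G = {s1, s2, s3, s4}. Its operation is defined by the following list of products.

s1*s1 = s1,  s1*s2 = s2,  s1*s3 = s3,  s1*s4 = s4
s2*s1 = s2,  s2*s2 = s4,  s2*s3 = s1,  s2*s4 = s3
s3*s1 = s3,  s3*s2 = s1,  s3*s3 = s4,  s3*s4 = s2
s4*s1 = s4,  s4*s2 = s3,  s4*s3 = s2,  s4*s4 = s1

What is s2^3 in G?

s3

s2^1 = s2
s2^2 = s2 * s2 = s4
s2^3 = s4 * s2 = s3
(Structurally, G here is isomorphic to the cyclic group Z_4.)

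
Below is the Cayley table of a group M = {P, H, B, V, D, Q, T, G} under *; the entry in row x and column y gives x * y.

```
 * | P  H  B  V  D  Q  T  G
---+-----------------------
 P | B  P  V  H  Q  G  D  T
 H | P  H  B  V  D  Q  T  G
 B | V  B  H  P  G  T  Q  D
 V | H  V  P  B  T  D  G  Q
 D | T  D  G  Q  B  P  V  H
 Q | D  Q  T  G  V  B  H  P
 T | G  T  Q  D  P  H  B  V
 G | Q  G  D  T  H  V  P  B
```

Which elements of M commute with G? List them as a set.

{B, D, G, H}

Compare row G with column G entry by entry.
D * G = H = G * D, so D commutes with G.
Q * G = P but G * Q = V, so Q does not.
Collecting the elements that commute with G: C(G) = {B, D, G, H}.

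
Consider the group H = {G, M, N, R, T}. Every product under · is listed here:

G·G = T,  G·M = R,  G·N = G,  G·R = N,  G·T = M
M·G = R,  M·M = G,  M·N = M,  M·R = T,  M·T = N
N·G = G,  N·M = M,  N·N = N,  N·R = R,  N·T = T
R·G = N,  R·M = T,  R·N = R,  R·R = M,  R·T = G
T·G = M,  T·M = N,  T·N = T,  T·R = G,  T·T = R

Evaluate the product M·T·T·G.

M

M·T = N
N·T = T
T·G = M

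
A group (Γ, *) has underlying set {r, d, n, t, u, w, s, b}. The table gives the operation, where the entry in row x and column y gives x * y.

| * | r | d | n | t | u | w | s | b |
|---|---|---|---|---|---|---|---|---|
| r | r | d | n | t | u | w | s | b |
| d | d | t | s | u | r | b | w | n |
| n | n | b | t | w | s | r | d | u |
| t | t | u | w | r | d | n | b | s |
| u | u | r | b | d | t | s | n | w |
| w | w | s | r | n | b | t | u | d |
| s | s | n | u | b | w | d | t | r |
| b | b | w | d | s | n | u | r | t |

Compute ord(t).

2

The identity element is r (its row matches the header).
t^1 = t
t^2 = t * t = r
The first power of t equal to the identity is t^2, so ord(t) = 2.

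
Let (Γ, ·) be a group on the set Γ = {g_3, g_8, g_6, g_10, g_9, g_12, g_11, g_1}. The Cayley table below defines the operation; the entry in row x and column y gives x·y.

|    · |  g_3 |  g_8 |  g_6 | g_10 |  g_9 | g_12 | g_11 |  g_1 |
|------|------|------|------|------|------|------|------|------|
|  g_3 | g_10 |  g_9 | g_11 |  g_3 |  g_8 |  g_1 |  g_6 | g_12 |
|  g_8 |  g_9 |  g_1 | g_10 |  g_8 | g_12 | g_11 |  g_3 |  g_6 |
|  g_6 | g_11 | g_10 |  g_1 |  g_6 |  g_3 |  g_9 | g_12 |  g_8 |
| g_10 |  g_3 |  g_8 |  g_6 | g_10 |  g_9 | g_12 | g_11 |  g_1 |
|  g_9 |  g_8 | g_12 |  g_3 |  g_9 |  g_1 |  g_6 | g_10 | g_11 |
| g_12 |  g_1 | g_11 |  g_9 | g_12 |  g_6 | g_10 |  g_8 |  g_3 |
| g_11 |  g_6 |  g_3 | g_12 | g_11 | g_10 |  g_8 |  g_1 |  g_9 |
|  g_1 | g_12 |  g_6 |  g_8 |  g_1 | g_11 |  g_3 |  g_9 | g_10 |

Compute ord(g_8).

The identity element is g_10 (its row matches the header).
g_8^1 = g_8
g_8^2 = g_8·g_8 = g_1
g_8^3 = g_1·g_8 = g_6
g_8^4 = g_6·g_8 = g_10
The first power of g_8 equal to the identity is g_8^4, so ord(g_8) = 4.

4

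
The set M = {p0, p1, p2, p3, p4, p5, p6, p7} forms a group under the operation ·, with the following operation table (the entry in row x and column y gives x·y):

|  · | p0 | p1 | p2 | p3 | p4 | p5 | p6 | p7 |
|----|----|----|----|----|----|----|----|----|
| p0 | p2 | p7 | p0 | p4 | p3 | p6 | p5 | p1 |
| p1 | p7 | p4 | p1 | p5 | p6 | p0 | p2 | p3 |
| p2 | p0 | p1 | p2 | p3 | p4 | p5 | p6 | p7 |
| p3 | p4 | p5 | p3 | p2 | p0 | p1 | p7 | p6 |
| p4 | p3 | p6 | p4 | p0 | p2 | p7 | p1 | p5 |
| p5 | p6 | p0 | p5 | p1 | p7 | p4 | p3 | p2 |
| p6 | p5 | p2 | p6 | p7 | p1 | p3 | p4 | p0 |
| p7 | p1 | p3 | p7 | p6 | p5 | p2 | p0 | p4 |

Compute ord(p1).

4

The identity element is p2 (its row matches the header).
p1^1 = p1
p1^2 = p1·p1 = p4
p1^3 = p4·p1 = p6
p1^4 = p6·p1 = p2
The first power of p1 equal to the identity is p1^4, so ord(p1) = 4.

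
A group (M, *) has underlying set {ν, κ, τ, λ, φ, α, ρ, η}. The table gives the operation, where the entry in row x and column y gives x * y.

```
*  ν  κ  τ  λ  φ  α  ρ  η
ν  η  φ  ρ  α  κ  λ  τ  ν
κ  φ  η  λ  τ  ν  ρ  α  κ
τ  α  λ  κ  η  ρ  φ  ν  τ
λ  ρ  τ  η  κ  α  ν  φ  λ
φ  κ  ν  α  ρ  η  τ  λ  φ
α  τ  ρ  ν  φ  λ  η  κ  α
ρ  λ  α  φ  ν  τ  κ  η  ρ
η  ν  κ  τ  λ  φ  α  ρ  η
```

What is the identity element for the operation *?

The identity e satisfies e * x = x for all x, so its row in the table reproduces the column headers.
Row η reads: ν, κ, τ, λ, φ, α, ρ, η — exactly the header order. So η is the identity.

η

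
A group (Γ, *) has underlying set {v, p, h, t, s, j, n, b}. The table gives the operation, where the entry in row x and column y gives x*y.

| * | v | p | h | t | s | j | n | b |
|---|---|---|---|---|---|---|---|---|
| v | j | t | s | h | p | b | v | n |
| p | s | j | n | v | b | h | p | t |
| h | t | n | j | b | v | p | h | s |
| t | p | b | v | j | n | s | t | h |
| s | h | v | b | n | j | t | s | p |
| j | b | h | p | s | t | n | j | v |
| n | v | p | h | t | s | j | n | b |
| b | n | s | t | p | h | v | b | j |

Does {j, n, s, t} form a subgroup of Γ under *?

{j, n, s, t} contains the identity n.
Checking products: every product of two elements of {j, n, s, t} (read from the table) lies in {j, n, s, t}, so the set is closed.
In a finite group, a nonempty closed subset is a subgroup. So {j, n, s, t} ≤ Γ.

Yes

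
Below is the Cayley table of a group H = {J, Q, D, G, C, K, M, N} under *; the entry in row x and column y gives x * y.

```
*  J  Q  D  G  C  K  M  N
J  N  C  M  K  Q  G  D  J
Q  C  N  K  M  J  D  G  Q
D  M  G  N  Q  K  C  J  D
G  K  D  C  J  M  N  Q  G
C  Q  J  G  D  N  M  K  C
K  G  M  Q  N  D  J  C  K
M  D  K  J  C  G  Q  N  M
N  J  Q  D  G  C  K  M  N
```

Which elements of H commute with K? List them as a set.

{G, J, K, N}

Compare row K with column K entry by entry.
G * K = N = K * G, so G commutes with K.
C * K = M but K * C = D, so C does not.
Collecting the elements that commute with K: C(K) = {G, J, K, N}.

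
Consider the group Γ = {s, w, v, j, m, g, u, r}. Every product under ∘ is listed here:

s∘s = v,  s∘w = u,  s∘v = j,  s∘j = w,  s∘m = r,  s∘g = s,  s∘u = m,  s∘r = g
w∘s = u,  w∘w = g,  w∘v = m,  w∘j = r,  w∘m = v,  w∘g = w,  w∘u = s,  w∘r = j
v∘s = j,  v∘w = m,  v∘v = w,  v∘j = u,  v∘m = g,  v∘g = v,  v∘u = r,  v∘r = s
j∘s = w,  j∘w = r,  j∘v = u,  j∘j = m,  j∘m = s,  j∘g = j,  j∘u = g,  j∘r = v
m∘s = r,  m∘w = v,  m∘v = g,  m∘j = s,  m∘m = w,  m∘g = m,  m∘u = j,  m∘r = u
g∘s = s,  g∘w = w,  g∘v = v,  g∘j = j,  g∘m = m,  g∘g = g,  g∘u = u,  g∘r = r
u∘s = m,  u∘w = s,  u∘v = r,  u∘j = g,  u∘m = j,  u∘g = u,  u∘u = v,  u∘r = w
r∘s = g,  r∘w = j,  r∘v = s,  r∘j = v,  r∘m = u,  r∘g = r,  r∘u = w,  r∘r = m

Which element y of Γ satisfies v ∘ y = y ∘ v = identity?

m

First locate the identity: row g matches the header, so g is the identity.
Scan row v for g: v ∘ m = g. Hence v^(-1) = m.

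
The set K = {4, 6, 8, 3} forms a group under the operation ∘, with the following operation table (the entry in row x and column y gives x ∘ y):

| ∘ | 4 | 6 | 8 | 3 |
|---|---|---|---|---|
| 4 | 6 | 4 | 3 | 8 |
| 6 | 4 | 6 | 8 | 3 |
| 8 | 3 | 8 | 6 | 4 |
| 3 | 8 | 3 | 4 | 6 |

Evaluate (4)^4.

6

4^1 = 4
4^2 = 4 ∘ 4 = 6
4^3 = 6 ∘ 4 = 4
4^4 = 4 ∘ 4 = 6
(Structurally, K here is isomorphic to the Klein four-group V_4.)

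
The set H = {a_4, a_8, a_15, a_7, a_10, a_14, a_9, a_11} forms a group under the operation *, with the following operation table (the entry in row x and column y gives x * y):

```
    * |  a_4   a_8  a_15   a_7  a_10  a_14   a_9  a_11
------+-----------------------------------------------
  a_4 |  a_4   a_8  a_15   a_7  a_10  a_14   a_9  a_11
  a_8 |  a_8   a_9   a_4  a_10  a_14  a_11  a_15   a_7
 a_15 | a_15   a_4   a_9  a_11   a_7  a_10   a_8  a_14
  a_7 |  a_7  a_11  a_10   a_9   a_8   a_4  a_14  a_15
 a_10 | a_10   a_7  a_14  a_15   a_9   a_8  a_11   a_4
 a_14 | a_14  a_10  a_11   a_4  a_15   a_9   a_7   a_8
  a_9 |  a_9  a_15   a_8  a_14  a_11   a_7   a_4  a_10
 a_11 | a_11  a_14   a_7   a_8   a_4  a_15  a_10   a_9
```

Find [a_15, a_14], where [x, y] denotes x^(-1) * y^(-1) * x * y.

a_9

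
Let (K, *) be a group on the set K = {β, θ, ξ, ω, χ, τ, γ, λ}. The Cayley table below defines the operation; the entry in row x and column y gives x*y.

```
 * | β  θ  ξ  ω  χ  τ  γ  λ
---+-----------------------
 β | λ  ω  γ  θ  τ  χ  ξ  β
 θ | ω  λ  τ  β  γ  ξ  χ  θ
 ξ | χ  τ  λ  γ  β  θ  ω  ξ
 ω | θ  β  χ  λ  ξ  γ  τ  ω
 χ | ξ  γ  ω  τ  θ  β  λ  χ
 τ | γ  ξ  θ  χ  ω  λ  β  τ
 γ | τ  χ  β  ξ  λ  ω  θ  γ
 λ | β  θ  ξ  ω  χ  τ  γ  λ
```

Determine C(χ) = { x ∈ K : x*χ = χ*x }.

Compare row χ with column χ entry by entry.
θ*χ = γ = χ*θ, so θ commutes with χ.
β*χ = τ but χ*β = ξ, so β does not.
Collecting the elements that commute with χ: C(χ) = {γ, θ, λ, χ}.

{γ, θ, λ, χ}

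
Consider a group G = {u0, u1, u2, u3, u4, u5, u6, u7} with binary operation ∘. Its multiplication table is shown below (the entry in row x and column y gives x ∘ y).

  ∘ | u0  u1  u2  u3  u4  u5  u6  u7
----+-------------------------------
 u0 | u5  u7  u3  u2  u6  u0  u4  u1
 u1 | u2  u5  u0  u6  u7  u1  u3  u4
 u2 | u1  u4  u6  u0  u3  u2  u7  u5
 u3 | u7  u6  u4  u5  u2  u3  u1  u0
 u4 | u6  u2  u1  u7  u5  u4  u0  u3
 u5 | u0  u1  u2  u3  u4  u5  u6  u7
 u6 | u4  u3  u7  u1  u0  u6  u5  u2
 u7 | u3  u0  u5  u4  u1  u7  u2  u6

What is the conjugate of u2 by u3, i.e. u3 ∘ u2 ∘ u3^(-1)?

u7

The identity is u5. In row u3, the entry u5 sits in column u3, so u3^(-1) = u3.
u3 ∘ u2 = u4
u4 ∘ u3 = u7
(Structurally, G here is isomorphic to the dihedral group D_4.)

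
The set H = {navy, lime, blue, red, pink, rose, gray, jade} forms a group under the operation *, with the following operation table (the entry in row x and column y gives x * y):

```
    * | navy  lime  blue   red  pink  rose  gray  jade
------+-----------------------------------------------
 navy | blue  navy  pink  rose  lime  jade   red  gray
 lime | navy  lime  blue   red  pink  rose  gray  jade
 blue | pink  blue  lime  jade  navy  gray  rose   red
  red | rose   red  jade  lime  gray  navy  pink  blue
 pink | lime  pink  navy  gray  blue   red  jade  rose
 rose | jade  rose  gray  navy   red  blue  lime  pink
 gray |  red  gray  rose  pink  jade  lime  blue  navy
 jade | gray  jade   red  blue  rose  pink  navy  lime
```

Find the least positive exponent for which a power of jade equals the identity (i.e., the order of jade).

The identity element is lime (its row matches the header).
jade^1 = jade
jade^2 = jade * jade = lime
The first power of jade equal to the identity is jade^2, so ord(jade) = 2.

2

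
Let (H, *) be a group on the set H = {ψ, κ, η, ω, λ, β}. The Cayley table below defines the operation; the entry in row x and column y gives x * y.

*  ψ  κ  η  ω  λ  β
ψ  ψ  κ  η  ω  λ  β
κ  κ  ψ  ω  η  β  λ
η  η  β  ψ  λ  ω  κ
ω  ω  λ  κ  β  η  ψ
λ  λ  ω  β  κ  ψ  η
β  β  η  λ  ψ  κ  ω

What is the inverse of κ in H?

First locate the identity: row ψ matches the header, so ψ is the identity.
Scan row κ for ψ: κ * κ = ψ. Hence κ^(-1) = κ.

κ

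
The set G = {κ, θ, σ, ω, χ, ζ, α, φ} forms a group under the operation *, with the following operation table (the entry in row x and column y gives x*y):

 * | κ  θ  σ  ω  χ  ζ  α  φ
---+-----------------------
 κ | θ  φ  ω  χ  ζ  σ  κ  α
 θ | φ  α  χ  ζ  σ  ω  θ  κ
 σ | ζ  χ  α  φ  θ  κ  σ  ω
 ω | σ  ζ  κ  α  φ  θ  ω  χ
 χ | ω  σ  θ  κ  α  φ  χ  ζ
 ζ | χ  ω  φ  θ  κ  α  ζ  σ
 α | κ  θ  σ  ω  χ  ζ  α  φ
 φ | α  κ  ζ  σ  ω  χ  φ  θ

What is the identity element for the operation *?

α

The identity e satisfies e*x = x for all x, so its row in the table reproduces the column headers.
Row α reads: κ, θ, σ, ω, χ, ζ, α, φ — exactly the header order. So α is the identity.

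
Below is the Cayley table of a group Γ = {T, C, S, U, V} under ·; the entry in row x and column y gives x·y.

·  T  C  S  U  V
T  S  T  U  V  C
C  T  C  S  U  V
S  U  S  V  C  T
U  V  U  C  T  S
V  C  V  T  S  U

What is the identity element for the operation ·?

The identity e satisfies e·x = x for all x, so its row in the table reproduces the column headers.
Row C reads: T, C, S, U, V — exactly the header order. So C is the identity.

C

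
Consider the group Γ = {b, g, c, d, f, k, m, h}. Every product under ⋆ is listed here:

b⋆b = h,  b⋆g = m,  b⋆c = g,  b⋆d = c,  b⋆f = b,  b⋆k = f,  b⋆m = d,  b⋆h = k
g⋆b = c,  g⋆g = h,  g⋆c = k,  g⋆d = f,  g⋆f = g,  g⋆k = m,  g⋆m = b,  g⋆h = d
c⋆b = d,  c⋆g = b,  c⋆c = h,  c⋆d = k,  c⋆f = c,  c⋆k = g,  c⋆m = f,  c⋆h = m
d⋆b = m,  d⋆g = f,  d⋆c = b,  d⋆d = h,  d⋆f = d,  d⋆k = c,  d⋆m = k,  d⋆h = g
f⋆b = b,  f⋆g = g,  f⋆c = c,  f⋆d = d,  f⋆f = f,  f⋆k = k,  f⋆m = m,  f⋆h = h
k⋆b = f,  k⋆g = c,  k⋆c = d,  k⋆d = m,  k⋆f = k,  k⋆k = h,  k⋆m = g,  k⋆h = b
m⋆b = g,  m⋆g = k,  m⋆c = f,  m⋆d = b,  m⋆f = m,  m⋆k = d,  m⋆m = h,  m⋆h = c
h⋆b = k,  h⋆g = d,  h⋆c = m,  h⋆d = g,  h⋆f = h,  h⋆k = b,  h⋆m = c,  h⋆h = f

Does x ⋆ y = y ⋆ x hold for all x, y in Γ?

No

k ⋆ d = m but d ⋆ k = c.
Since k and d do not commute, Γ is not abelian.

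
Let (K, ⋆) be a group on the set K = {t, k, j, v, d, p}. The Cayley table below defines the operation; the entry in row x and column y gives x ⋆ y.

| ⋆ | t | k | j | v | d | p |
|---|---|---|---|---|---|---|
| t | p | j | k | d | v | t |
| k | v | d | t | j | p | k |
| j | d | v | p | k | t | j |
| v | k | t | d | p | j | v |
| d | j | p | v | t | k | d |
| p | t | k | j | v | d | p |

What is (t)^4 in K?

p

t^1 = t
t^2 = t ⋆ t = p
t^3 = p ⋆ t = t
t^4 = t ⋆ t = p
(Structurally, K here is isomorphic to the symmetric group S_3.)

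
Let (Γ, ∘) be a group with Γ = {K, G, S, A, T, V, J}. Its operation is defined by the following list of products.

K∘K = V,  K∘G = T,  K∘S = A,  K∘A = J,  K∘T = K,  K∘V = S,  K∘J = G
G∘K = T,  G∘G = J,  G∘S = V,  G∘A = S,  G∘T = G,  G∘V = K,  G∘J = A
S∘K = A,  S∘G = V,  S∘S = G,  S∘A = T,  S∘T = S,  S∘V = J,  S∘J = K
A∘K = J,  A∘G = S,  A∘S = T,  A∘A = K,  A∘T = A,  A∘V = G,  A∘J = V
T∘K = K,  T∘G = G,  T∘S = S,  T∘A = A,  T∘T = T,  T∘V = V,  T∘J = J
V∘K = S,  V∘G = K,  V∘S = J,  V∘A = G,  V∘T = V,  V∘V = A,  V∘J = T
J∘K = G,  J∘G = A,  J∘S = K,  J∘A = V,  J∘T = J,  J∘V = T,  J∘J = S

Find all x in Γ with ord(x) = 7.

Identity is T. Compute the order of each non-identity element by repeated multiplication:
  K: K → V → S → A → J → G → T  (order 7)
  G: G → J → A → S → V → K → T  (order 7)
  S: S → G → V → J → K → A → T  (order 7)
  A: A → K → J → V → G → S → T  (order 7)
  V: V → A → G → K → S → J → T  (order 7)
  J: J → S → K → G → A → V → T  (order 7)
Elements of order 7: {A, G, J, K, S, V}.
(Structurally, Γ here is isomorphic to the cyclic group Z_7.)

{A, G, J, K, S, V}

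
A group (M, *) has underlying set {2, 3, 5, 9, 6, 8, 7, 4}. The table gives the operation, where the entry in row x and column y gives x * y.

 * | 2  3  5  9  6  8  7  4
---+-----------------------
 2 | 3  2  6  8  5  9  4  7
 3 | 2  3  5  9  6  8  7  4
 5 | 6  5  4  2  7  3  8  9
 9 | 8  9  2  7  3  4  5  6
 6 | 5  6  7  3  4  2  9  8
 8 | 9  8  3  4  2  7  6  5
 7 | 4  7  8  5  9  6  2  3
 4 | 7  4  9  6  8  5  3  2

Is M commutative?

Check whether the table is symmetric across its main diagonal.
Every entry (row x, col y) equals the entry (row y, col x), so M is abelian.

Yes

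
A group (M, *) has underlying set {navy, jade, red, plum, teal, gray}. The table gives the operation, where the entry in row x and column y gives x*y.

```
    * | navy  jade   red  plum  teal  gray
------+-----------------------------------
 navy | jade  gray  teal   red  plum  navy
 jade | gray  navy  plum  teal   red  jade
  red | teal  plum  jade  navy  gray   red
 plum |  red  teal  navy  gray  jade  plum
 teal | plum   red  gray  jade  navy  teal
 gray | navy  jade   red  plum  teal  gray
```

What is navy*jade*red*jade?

plum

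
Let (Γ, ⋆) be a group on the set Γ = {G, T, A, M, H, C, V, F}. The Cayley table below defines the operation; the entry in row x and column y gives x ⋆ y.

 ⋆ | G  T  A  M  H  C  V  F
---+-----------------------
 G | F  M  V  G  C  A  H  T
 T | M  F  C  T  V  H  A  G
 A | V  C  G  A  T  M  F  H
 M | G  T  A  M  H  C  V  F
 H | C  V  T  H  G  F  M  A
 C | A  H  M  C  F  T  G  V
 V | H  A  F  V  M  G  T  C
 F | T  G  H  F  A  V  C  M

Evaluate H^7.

H^1 = H
H^2 = H ⋆ H = G
H^3 = G ⋆ H = C
H^4 = C ⋆ H = F
H^5 = F ⋆ H = A
H^6 = A ⋆ H = T
H^7 = T ⋆ H = V
(Structurally, Γ here is isomorphic to the cyclic group Z_8.)

V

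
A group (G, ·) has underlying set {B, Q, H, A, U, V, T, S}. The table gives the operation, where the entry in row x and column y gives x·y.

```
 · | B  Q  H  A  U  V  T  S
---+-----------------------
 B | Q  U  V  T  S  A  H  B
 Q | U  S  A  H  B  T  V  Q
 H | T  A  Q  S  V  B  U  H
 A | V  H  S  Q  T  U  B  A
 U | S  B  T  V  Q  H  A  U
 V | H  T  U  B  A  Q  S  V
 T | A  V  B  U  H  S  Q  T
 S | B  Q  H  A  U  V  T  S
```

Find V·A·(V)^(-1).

H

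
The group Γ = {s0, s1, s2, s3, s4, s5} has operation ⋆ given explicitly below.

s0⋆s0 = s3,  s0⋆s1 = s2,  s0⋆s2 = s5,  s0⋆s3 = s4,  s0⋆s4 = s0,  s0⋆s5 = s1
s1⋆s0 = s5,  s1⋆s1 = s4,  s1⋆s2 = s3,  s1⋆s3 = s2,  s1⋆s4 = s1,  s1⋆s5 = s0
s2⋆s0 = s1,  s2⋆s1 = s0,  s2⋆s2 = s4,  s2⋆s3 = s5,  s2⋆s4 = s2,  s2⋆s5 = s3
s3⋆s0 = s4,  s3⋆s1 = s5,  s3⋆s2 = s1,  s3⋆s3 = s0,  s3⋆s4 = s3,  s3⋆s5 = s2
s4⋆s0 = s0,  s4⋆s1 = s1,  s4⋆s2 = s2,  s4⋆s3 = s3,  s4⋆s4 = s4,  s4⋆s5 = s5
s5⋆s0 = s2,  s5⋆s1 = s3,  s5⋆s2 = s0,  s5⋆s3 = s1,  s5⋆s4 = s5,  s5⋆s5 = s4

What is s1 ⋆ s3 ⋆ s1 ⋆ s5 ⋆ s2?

s1 ⋆ s3 = s2
s2 ⋆ s1 = s0
s0 ⋆ s5 = s1
s1 ⋆ s2 = s3
(Structurally, Γ here is isomorphic to the symmetric group S_3.)

s3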